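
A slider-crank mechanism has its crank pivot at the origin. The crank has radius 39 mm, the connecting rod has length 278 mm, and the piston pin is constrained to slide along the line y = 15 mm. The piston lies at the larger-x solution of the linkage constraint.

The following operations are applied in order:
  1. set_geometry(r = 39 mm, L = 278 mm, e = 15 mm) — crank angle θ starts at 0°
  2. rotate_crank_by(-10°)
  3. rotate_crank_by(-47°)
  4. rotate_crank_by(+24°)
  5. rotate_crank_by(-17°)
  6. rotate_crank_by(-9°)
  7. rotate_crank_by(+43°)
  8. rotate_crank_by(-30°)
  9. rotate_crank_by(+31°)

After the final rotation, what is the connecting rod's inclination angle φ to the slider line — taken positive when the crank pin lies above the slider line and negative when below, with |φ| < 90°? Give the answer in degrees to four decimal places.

set_geometry: r = 39 mm, L = 278 mm, e = 15 mm; θ ← 0°
rotate_crank_by(-10°): θ ← 0° -10° = -10°
rotate_crank_by(-47°): θ ← -10° -47° = -57°
rotate_crank_by(+24°): θ ← -57° +24° = -33°
rotate_crank_by(-17°): θ ← -33° -17° = -50°
rotate_crank_by(-9°): θ ← -50° -9° = -59°
rotate_crank_by(+43°): θ ← -59° +43° = -16°
rotate_crank_by(-30°): θ ← -16° -30° = -46°
rotate_crank_by(+31°): θ ← -46° +31° = -15°
crank pin P = (r cos θ, r sin θ) = (37.671107, -10.093943)
h = r sin θ − e = -10.093943 − 15 = -25.093943
sin φ = h / L = -25.093943 / 278 = -0.09026598
φ = arcsin(-0.09026598) = -5.178909°

-5.1789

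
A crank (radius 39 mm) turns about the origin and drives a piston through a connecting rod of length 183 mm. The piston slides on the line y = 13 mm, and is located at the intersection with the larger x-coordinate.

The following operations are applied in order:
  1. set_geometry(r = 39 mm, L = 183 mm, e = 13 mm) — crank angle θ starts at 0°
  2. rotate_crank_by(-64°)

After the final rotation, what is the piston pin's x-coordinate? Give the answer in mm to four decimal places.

193.6748

set_geometry: r = 39 mm, L = 183 mm, e = 13 mm; θ ← 0°
rotate_crank_by(-64°): θ ← 0° -64° = -64°
crank pin P = (r cos θ, r sin θ) = (17.096475, -35.052968)
h = r sin θ − e = -35.052968 − 13 = -48.052968
x = r cos θ + √(L² − h²) = 17.096475 + √(33489.0 − 2309.0877) = 17.096475 + 176.578346 = 193.674821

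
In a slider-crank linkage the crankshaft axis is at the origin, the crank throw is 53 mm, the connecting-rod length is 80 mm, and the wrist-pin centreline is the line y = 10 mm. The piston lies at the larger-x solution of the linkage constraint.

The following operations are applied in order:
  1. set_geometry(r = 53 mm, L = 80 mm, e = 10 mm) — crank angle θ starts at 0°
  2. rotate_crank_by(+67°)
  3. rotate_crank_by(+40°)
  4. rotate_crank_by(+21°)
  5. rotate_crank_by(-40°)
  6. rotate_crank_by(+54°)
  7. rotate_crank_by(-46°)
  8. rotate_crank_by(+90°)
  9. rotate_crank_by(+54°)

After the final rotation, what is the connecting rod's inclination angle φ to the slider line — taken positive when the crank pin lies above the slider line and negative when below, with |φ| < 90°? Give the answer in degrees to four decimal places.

set_geometry: r = 53 mm, L = 80 mm, e = 10 mm; θ ← 0°
rotate_crank_by(+67°): θ ← 0° +67° = 67°
rotate_crank_by(+40°): θ ← 67° +40° = 107°
rotate_crank_by(+21°): θ ← 107° +21° = 128°
rotate_crank_by(-40°): θ ← 128° -40° = 88°
rotate_crank_by(+54°): θ ← 88° +54° = 142°
rotate_crank_by(-46°): θ ← 142° -46° = 96°
rotate_crank_by(+90°): θ ← 96° +90° = 186°
rotate_crank_by(+54°): θ ← 186° +54° = 240°
crank pin P = (r cos θ, r sin θ) = (-26.500000, -45.899346)
h = r sin θ − e = -45.899346 − 10 = -55.899346
sin φ = h / L = -55.899346 / 80 = -0.69874183
φ = arcsin(-0.69874183) = -44.326148°

-44.3261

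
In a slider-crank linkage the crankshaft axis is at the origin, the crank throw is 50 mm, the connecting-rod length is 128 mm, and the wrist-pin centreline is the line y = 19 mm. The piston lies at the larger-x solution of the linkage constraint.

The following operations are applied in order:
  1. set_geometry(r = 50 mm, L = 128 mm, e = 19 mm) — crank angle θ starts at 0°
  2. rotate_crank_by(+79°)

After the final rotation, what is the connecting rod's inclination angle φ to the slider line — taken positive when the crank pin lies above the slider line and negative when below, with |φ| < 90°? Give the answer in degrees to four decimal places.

set_geometry: r = 50 mm, L = 128 mm, e = 19 mm; θ ← 0°
rotate_crank_by(+79°): θ ← 0° +79° = 79°
crank pin P = (r cos θ, r sin θ) = (9.540450, 49.081359)
h = r sin θ − e = 49.081359 − 19 = 30.081359
sin φ = h / L = 30.081359 / 128 = 0.23501062
φ = arcsin(0.23501062) = 13.592249°

13.5922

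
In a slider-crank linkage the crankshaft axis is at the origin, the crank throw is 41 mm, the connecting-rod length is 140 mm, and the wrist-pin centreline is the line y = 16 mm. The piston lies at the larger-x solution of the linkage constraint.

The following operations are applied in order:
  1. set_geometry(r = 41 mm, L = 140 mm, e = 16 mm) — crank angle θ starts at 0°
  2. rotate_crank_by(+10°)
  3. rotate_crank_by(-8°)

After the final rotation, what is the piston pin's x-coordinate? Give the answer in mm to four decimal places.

180.2149

set_geometry: r = 41 mm, L = 140 mm, e = 16 mm; θ ← 0°
rotate_crank_by(+10°): θ ← 0° +10° = 10°
rotate_crank_by(-8°): θ ← 10° -8° = 2°
crank pin P = (r cos θ, r sin θ) = (40.975024, 1.430879)
h = r sin θ − e = 1.430879 − 16 = -14.569121
x = r cos θ + √(L² − h²) = 40.975024 + √(19600.0 − 212.2593) = 40.975024 + 139.239868 = 180.214891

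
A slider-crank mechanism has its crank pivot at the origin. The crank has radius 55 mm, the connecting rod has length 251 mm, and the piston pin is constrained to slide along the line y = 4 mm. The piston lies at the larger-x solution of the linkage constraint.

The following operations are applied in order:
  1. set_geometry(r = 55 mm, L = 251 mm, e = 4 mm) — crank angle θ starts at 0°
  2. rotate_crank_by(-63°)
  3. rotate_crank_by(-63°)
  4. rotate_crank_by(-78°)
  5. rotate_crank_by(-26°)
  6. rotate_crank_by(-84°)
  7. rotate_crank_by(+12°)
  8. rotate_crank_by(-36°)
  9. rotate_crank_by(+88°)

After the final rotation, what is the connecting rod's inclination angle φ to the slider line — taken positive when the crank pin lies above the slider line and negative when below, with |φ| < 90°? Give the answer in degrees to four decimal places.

set_geometry: r = 55 mm, L = 251 mm, e = 4 mm; θ ← 0°
rotate_crank_by(-63°): θ ← 0° -63° = -63°
rotate_crank_by(-63°): θ ← -63° -63° = -126°
rotate_crank_by(-78°): θ ← -126° -78° = -204°
rotate_crank_by(-26°): θ ← -204° -26° = -230°
rotate_crank_by(-84°): θ ← -230° -84° = -314°
rotate_crank_by(+12°): θ ← -314° +12° = -302°
rotate_crank_by(-36°): θ ← -302° -36° = -338°
rotate_crank_by(+88°): θ ← -338° +88° = -250°
crank pin P = (r cos θ, r sin θ) = (-18.811108, 51.683094)
h = r sin θ − e = 51.683094 − 4 = 47.683094
sin φ = h / L = 47.683094 / 251 = 0.18997249
φ = arcsin(0.18997249) = 10.951179°

10.9512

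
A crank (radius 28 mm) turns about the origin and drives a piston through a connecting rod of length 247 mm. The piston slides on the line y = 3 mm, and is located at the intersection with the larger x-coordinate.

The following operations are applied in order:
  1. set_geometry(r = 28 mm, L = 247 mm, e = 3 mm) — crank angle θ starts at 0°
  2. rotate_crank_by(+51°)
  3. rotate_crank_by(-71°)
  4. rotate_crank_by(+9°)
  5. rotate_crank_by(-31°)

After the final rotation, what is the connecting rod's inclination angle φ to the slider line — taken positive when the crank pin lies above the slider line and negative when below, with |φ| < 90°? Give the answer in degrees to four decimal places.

-5.0485

set_geometry: r = 28 mm, L = 247 mm, e = 3 mm; θ ← 0°
rotate_crank_by(+51°): θ ← 0° +51° = 51°
rotate_crank_by(-71°): θ ← 51° -71° = -20°
rotate_crank_by(+9°): θ ← -20° +9° = -11°
rotate_crank_by(-31°): θ ← -11° -31° = -42°
crank pin P = (r cos θ, r sin θ) = (20.808055, -18.735657)
h = r sin θ − e = -18.735657 − 3 = -21.735657
sin φ = h / L = -21.735657 / 247 = -0.08799861
φ = arcsin(-0.08799861) = -5.048479°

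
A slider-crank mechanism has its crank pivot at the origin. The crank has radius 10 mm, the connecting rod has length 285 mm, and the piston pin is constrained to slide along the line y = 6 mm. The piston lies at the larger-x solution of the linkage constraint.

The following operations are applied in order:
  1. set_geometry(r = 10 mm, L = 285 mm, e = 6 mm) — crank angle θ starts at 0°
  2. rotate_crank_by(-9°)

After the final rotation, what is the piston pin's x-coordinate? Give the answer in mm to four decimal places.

set_geometry: r = 10 mm, L = 285 mm, e = 6 mm; θ ← 0°
rotate_crank_by(-9°): θ ← 0° -9° = -9°
crank pin P = (r cos θ, r sin θ) = (9.876883, -1.564345)
h = r sin θ − e = -1.564345 − 6 = -7.564345
x = r cos θ + √(L² − h²) = 9.876883 + √(81225.0 − 57.2193) = 9.876883 + 284.899598 = 294.776481

294.7765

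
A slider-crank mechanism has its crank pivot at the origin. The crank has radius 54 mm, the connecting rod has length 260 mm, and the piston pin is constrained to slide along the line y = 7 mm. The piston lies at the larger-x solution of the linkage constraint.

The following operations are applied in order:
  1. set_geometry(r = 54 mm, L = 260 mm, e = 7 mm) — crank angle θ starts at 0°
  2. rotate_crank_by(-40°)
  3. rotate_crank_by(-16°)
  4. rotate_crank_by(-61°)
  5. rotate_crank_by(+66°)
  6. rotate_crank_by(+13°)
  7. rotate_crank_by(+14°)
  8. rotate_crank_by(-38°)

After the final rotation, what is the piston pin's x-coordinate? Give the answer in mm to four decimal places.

set_geometry: r = 54 mm, L = 260 mm, e = 7 mm; θ ← 0°
rotate_crank_by(-40°): θ ← 0° -40° = -40°
rotate_crank_by(-16°): θ ← -40° -16° = -56°
rotate_crank_by(-61°): θ ← -56° -61° = -117°
rotate_crank_by(+66°): θ ← -117° +66° = -51°
rotate_crank_by(+13°): θ ← -51° +13° = -38°
rotate_crank_by(+14°): θ ← -38° +14° = -24°
rotate_crank_by(-38°): θ ← -24° -38° = -62°
crank pin P = (r cos θ, r sin θ) = (25.351464, -47.679170)
h = r sin θ − e = -47.679170 − 7 = -54.679170
x = r cos θ + √(L² − h²) = 25.351464 + √(67600.0 − 2989.8116) = 25.351464 + 254.185343 = 279.536807

279.5368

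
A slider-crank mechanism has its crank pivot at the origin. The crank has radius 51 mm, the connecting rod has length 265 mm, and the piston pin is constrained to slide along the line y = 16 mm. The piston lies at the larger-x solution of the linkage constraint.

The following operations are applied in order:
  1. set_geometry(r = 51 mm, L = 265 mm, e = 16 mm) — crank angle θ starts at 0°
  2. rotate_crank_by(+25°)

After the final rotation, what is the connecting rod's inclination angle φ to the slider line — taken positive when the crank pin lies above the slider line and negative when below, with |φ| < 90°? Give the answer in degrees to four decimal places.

set_geometry: r = 51 mm, L = 265 mm, e = 16 mm; θ ← 0°
rotate_crank_by(+25°): θ ← 0° +25° = 25°
crank pin P = (r cos θ, r sin θ) = (46.221697, 21.553531)
h = r sin θ − e = 21.553531 − 16 = 5.553531
sin φ = h / L = 5.553531 / 265 = 0.02095672
φ = arcsin(0.02095672) = 1.200820°

1.2008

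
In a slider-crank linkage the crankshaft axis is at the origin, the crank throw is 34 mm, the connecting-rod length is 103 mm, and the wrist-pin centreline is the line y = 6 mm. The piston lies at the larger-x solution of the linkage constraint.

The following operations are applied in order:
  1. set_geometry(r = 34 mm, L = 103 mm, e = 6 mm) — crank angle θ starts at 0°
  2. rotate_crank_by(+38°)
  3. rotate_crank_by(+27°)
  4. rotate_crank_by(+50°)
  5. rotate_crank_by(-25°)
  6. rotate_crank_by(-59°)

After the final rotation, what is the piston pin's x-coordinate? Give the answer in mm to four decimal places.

131.4984

set_geometry: r = 34 mm, L = 103 mm, e = 6 mm; θ ← 0°
rotate_crank_by(+38°): θ ← 0° +38° = 38°
rotate_crank_by(+27°): θ ← 38° +27° = 65°
rotate_crank_by(+50°): θ ← 65° +50° = 115°
rotate_crank_by(-25°): θ ← 115° -25° = 90°
rotate_crank_by(-59°): θ ← 90° -59° = 31°
crank pin P = (r cos θ, r sin θ) = (29.143688, 17.511295)
h = r sin θ − e = 17.511295 − 6 = 11.511295
x = r cos θ + √(L² − h²) = 29.143688 + √(10609.0 − 132.5099) = 29.143688 + 102.354727 = 131.498415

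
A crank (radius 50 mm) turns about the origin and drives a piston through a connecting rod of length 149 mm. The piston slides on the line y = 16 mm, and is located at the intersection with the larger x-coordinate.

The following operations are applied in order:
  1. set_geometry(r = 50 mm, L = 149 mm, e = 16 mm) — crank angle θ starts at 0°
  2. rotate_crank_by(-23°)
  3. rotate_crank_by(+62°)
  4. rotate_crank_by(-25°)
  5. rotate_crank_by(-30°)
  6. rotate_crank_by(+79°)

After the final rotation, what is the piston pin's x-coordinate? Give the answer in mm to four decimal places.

168.9386

set_geometry: r = 50 mm, L = 149 mm, e = 16 mm; θ ← 0°
rotate_crank_by(-23°): θ ← 0° -23° = -23°
rotate_crank_by(+62°): θ ← -23° +62° = 39°
rotate_crank_by(-25°): θ ← 39° -25° = 14°
rotate_crank_by(-30°): θ ← 14° -30° = -16°
rotate_crank_by(+79°): θ ← -16° +79° = 63°
crank pin P = (r cos θ, r sin θ) = (22.699525, 44.550326)
h = r sin θ − e = 44.550326 − 16 = 28.550326
x = r cos θ + √(L² − h²) = 22.699525 + √(22201.0 − 815.1211) = 22.699525 + 146.239115 = 168.938640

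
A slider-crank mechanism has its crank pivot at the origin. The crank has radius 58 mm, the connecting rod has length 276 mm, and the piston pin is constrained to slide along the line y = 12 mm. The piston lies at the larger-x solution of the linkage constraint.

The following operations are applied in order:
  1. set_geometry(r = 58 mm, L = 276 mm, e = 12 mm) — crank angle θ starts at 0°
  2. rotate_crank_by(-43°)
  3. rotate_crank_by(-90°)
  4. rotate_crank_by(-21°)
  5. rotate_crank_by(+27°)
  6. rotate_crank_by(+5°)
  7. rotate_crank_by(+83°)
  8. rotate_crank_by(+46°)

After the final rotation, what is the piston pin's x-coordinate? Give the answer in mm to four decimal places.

set_geometry: r = 58 mm, L = 276 mm, e = 12 mm; θ ← 0°
rotate_crank_by(-43°): θ ← 0° -43° = -43°
rotate_crank_by(-90°): θ ← -43° -90° = -133°
rotate_crank_by(-21°): θ ← -133° -21° = -154°
rotate_crank_by(+27°): θ ← -154° +27° = -127°
rotate_crank_by(+5°): θ ← -127° +5° = -122°
rotate_crank_by(+83°): θ ← -122° +83° = -39°
rotate_crank_by(+46°): θ ← -39° +46° = 7°
crank pin P = (r cos θ, r sin θ) = (57.567677, 7.068422)
h = r sin θ − e = 7.068422 − 12 = -4.931578
x = r cos θ + √(L² − h²) = 57.567677 + √(76176.0 − 24.3205) = 57.567677 + 275.955938 = 333.523614

333.5236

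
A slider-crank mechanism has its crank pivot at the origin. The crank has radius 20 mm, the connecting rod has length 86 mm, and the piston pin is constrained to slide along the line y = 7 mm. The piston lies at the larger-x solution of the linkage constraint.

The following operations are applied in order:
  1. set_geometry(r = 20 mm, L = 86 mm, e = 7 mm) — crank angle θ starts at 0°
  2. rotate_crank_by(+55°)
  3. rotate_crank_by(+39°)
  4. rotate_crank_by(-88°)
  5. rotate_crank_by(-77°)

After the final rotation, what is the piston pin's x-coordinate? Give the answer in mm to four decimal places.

88.5153

set_geometry: r = 20 mm, L = 86 mm, e = 7 mm; θ ← 0°
rotate_crank_by(+55°): θ ← 0° +55° = 55°
rotate_crank_by(+39°): θ ← 55° +39° = 94°
rotate_crank_by(-88°): θ ← 94° -88° = 6°
rotate_crank_by(-77°): θ ← 6° -77° = -71°
crank pin P = (r cos θ, r sin θ) = (6.511363, -18.910372)
h = r sin θ − e = -18.910372 − 7 = -25.910372
x = r cos θ + √(L² − h²) = 6.511363 + √(7396.0 − 671.3474) = 6.511363 + 82.003979 = 88.515343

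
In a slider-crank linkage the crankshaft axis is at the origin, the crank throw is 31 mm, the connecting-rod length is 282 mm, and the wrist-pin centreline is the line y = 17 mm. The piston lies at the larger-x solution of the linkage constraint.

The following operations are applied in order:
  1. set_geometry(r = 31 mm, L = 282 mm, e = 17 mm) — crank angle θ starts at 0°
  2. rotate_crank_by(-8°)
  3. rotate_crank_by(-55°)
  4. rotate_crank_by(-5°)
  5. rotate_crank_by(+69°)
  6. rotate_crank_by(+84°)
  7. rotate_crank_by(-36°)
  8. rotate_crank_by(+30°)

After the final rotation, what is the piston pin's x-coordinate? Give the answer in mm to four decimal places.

set_geometry: r = 31 mm, L = 282 mm, e = 17 mm; θ ← 0°
rotate_crank_by(-8°): θ ← 0° -8° = -8°
rotate_crank_by(-55°): θ ← -8° -55° = -63°
rotate_crank_by(-5°): θ ← -63° -5° = -68°
rotate_crank_by(+69°): θ ← -68° +69° = 1°
rotate_crank_by(+84°): θ ← 1° +84° = 85°
rotate_crank_by(-36°): θ ← 85° -36° = 49°
rotate_crank_by(+30°): θ ← 49° +30° = 79°
crank pin P = (r cos θ, r sin θ) = (5.915079, 30.430443)
h = r sin θ − e = 30.430443 − 17 = 13.430443
x = r cos θ + √(L² − h²) = 5.915079 + √(79524.0 − 180.3768) = 5.915079 + 281.680001 = 287.595080

287.5951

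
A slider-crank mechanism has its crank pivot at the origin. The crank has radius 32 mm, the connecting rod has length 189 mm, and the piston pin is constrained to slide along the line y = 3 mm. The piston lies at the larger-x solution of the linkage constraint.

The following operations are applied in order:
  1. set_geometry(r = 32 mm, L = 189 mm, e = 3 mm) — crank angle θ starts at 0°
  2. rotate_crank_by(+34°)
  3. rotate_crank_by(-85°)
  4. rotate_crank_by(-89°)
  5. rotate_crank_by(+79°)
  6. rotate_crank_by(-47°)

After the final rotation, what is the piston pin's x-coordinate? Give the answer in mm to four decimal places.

176.1308

set_geometry: r = 32 mm, L = 189 mm, e = 3 mm; θ ← 0°
rotate_crank_by(+34°): θ ← 0° +34° = 34°
rotate_crank_by(-85°): θ ← 34° -85° = -51°
rotate_crank_by(-89°): θ ← -51° -89° = -140°
rotate_crank_by(+79°): θ ← -140° +79° = -61°
rotate_crank_by(-47°): θ ← -61° -47° = -108°
crank pin P = (r cos θ, r sin θ) = (-9.888544, -30.433809)
h = r sin θ − e = -30.433809 − 3 = -33.433809
x = r cos θ + √(L² − h²) = -9.888544 + √(35721.0 − 1117.8196) = -9.888544 + 186.019301 = 176.130757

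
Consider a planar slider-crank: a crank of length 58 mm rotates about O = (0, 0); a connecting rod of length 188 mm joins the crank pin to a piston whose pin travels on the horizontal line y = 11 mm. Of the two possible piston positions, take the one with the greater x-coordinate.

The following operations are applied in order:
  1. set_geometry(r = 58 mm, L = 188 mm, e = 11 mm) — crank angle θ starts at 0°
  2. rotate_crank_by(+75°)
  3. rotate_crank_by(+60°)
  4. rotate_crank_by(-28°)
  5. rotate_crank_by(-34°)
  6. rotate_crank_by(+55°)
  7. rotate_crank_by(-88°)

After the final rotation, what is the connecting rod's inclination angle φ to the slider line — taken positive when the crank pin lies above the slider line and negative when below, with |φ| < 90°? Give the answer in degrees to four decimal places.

set_geometry: r = 58 mm, L = 188 mm, e = 11 mm; θ ← 0°
rotate_crank_by(+75°): θ ← 0° +75° = 75°
rotate_crank_by(+60°): θ ← 75° +60° = 135°
rotate_crank_by(-28°): θ ← 135° -28° = 107°
rotate_crank_by(-34°): θ ← 107° -34° = 73°
rotate_crank_by(+55°): θ ← 73° +55° = 128°
rotate_crank_by(-88°): θ ← 128° -88° = 40°
crank pin P = (r cos θ, r sin θ) = (44.430578, 37.281681)
h = r sin θ − e = 37.281681 − 11 = 26.281681
sin φ = h / L = 26.281681 / 188 = 0.13979618
φ = arcsin(0.13979618) = 8.036052°

8.0361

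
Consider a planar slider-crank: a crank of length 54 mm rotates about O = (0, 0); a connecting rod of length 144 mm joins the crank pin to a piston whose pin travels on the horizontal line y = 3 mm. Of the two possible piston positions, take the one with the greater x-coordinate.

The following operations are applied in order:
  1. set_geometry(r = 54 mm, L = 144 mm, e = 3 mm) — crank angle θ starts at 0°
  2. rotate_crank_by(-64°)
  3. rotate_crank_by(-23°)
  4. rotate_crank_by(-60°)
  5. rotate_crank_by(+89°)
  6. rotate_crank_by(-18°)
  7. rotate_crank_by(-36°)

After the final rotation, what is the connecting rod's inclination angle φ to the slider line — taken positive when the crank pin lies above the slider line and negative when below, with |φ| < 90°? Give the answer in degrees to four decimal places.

set_geometry: r = 54 mm, L = 144 mm, e = 3 mm; θ ← 0°
rotate_crank_by(-64°): θ ← 0° -64° = -64°
rotate_crank_by(-23°): θ ← -64° -23° = -87°
rotate_crank_by(-60°): θ ← -87° -60° = -147°
rotate_crank_by(+89°): θ ← -147° +89° = -58°
rotate_crank_by(-18°): θ ← -58° -18° = -76°
rotate_crank_by(-36°): θ ← -76° -36° = -112°
crank pin P = (r cos θ, r sin θ) = (-20.228756, -50.067928)
h = r sin θ − e = -50.067928 − 3 = -53.067928
sin φ = h / L = -53.067928 / 144 = -0.36852728
φ = arcsin(-0.36852728) = -21.624819°

-21.6248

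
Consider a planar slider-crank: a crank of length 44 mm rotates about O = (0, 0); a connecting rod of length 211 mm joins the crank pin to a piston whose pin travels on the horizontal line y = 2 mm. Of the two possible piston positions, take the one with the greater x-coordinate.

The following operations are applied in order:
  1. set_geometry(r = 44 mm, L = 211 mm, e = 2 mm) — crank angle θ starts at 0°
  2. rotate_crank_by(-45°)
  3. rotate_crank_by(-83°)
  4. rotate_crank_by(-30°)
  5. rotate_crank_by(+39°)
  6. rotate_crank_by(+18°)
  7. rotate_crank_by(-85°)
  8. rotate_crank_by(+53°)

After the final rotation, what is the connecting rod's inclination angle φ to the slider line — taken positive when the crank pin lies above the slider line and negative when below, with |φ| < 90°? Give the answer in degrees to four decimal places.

set_geometry: r = 44 mm, L = 211 mm, e = 2 mm; θ ← 0°
rotate_crank_by(-45°): θ ← 0° -45° = -45°
rotate_crank_by(-83°): θ ← -45° -83° = -128°
rotate_crank_by(-30°): θ ← -128° -30° = -158°
rotate_crank_by(+39°): θ ← -158° +39° = -119°
rotate_crank_by(+18°): θ ← -119° +18° = -101°
rotate_crank_by(-85°): θ ← -101° -85° = -186°
rotate_crank_by(+53°): θ ← -186° +53° = -133°
crank pin P = (r cos θ, r sin θ) = (-30.007928, -32.179563)
h = r sin θ − e = -32.179563 − 2 = -34.179563
sin φ = h / L = -34.179563 / 211 = -0.16198845
φ = arcsin(-0.16198845) = -9.322332°

-9.3223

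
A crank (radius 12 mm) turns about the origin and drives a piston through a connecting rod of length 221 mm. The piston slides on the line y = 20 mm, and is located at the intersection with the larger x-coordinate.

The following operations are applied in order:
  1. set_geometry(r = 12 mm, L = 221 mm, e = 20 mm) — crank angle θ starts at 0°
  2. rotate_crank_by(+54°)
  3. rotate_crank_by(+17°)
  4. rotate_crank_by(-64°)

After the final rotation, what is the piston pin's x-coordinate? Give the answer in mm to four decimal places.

232.1317

set_geometry: r = 12 mm, L = 221 mm, e = 20 mm; θ ← 0°
rotate_crank_by(+54°): θ ← 0° +54° = 54°
rotate_crank_by(+17°): θ ← 54° +17° = 71°
rotate_crank_by(-64°): θ ← 71° -64° = 7°
crank pin P = (r cos θ, r sin θ) = (11.910554, 1.462432)
h = r sin θ − e = 1.462432 − 20 = -18.537568
x = r cos θ + √(L² − h²) = 11.910554 + √(48841.0 − 343.6414) = 11.910554 + 220.221158 = 232.131712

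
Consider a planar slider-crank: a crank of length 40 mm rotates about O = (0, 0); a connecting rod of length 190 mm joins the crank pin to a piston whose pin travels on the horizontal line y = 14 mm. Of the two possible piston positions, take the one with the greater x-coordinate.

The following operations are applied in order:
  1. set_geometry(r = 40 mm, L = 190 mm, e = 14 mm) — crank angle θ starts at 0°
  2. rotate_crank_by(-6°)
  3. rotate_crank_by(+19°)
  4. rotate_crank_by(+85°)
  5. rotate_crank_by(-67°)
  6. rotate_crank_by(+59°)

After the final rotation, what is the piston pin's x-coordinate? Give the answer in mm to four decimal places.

set_geometry: r = 40 mm, L = 190 mm, e = 14 mm; θ ← 0°
rotate_crank_by(-6°): θ ← 0° -6° = -6°
rotate_crank_by(+19°): θ ← -6° +19° = 13°
rotate_crank_by(+85°): θ ← 13° +85° = 98°
rotate_crank_by(-67°): θ ← 98° -67° = 31°
rotate_crank_by(+59°): θ ← 31° +59° = 90°
crank pin P = (r cos θ, r sin θ) = (0.000000, 40.000000)
h = r sin θ − e = 40.000000 − 14 = 26.000000
x = r cos θ + √(L² − h²) = 0.000000 + √(36100.0 − 676.0000) = 0.000000 + 188.212646 = 188.212646

188.2126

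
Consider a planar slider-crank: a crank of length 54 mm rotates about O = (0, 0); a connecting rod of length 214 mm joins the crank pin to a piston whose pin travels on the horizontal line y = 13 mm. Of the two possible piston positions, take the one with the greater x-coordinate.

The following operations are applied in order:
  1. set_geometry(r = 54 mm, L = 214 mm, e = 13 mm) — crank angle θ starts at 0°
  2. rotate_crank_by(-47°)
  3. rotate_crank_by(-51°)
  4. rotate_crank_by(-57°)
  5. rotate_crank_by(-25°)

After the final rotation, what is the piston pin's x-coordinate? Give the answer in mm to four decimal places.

159.6048

set_geometry: r = 54 mm, L = 214 mm, e = 13 mm; θ ← 0°
rotate_crank_by(-47°): θ ← 0° -47° = -47°
rotate_crank_by(-51°): θ ← -47° -51° = -98°
rotate_crank_by(-57°): θ ← -98° -57° = -155°
rotate_crank_by(-25°): θ ← -155° -25° = -180°
crank pin P = (r cos θ, r sin θ) = (-54.000000, -0.000000)
h = r sin θ − e = -0.000000 − 13 = -13.000000
x = r cos θ + √(L² − h²) = -54.000000 + √(45796.0 − 169.0000) = -54.000000 + 213.604775 = 159.604775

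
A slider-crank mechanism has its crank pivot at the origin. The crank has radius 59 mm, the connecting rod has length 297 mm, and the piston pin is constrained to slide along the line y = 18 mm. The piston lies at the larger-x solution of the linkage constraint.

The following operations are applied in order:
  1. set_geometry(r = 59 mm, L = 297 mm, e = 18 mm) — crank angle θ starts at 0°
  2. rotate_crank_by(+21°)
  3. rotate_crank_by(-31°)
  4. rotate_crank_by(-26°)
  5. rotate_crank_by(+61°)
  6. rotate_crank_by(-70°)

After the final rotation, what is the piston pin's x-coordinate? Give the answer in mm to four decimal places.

set_geometry: r = 59 mm, L = 297 mm, e = 18 mm; θ ← 0°
rotate_crank_by(+21°): θ ← 0° +21° = 21°
rotate_crank_by(-31°): θ ← 21° -31° = -10°
rotate_crank_by(-26°): θ ← -10° -26° = -36°
rotate_crank_by(+61°): θ ← -36° +61° = 25°
rotate_crank_by(-70°): θ ← 25° -70° = -45°
crank pin P = (r cos θ, r sin θ) = (41.719300, -41.719300)
h = r sin θ − e = -41.719300 − 18 = -59.719300
x = r cos θ + √(L² − h²) = 41.719300 + √(88209.0 − 3566.3948) = 41.719300 + 290.934022 = 332.653322

332.6533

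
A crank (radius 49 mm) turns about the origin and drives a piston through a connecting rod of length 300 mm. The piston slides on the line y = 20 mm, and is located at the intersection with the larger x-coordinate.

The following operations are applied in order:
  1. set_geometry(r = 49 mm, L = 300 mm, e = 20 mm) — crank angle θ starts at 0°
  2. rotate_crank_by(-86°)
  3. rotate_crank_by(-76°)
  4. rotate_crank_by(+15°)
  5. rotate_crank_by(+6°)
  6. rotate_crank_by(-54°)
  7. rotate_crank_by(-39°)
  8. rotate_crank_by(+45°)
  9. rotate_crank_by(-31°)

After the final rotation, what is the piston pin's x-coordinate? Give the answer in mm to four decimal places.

262.2435

set_geometry: r = 49 mm, L = 300 mm, e = 20 mm; θ ← 0°
rotate_crank_by(-86°): θ ← 0° -86° = -86°
rotate_crank_by(-76°): θ ← -86° -76° = -162°
rotate_crank_by(+15°): θ ← -162° +15° = -147°
rotate_crank_by(+6°): θ ← -147° +6° = -141°
rotate_crank_by(-54°): θ ← -141° -54° = -195°
rotate_crank_by(-39°): θ ← -195° -39° = -234°
rotate_crank_by(+45°): θ ← -234° +45° = -189°
rotate_crank_by(-31°): θ ← -189° -31° = -220°
crank pin P = (r cos θ, r sin θ) = (-37.536178, 31.496593)
h = r sin θ − e = 31.496593 − 20 = 11.496593
x = r cos θ + √(L² − h²) = -37.536178 + √(90000.0 − 132.1716) = -37.536178 + 299.779633 = 262.243455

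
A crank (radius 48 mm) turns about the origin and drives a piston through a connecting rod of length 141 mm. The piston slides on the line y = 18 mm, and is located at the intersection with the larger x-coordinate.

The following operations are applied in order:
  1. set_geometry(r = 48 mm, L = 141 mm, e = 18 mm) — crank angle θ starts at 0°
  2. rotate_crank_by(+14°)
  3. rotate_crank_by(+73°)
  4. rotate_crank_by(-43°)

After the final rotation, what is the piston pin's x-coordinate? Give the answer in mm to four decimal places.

174.6910

set_geometry: r = 48 mm, L = 141 mm, e = 18 mm; θ ← 0°
rotate_crank_by(+14°): θ ← 0° +14° = 14°
rotate_crank_by(+73°): θ ← 14° +73° = 87°
rotate_crank_by(-43°): θ ← 87° -43° = 44°
crank pin P = (r cos θ, r sin θ) = (34.528310, 33.343602)
h = r sin θ − e = 33.343602 − 18 = 15.343602
x = r cos θ + √(L² − h²) = 34.528310 + √(19881.0 − 235.4261) = 34.528310 + 140.162669 = 174.690980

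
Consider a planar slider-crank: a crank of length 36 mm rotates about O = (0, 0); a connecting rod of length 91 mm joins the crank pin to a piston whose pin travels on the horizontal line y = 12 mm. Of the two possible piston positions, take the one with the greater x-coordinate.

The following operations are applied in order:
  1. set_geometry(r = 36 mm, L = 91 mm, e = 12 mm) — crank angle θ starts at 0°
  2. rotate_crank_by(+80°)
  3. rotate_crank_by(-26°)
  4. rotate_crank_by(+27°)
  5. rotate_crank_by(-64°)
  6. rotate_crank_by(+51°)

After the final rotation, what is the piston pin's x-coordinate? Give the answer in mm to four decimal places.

set_geometry: r = 36 mm, L = 91 mm, e = 12 mm; θ ← 0°
rotate_crank_by(+80°): θ ← 0° +80° = 80°
rotate_crank_by(-26°): θ ← 80° -26° = 54°
rotate_crank_by(+27°): θ ← 54° +27° = 81°
rotate_crank_by(-64°): θ ← 81° -64° = 17°
rotate_crank_by(+51°): θ ← 17° +51° = 68°
crank pin P = (r cos θ, r sin θ) = (13.485837, 33.378619)
h = r sin θ − e = 33.378619 − 12 = 21.378619
x = r cos θ + √(L² − h²) = 13.485837 + √(8281.0 − 457.0453) = 13.485837 + 88.453121 = 101.938959

101.9390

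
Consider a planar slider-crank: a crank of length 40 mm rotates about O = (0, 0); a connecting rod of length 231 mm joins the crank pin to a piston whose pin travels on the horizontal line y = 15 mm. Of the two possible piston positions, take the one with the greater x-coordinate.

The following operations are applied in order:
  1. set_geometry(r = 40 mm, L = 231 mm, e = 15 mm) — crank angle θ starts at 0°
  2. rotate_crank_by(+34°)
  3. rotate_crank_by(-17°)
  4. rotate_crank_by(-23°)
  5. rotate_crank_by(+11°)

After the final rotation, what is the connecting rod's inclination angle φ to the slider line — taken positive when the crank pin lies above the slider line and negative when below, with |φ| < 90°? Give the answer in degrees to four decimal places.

-2.8570

set_geometry: r = 40 mm, L = 231 mm, e = 15 mm; θ ← 0°
rotate_crank_by(+34°): θ ← 0° +34° = 34°
rotate_crank_by(-17°): θ ← 34° -17° = 17°
rotate_crank_by(-23°): θ ← 17° -23° = -6°
rotate_crank_by(+11°): θ ← -6° +11° = 5°
crank pin P = (r cos θ, r sin θ) = (39.847788, 3.486230)
h = r sin θ − e = 3.486230 − 15 = -11.513770
sin φ = h / L = -11.513770 / 231 = -0.04984316
φ = arcsin(-0.04984316) = -2.856987°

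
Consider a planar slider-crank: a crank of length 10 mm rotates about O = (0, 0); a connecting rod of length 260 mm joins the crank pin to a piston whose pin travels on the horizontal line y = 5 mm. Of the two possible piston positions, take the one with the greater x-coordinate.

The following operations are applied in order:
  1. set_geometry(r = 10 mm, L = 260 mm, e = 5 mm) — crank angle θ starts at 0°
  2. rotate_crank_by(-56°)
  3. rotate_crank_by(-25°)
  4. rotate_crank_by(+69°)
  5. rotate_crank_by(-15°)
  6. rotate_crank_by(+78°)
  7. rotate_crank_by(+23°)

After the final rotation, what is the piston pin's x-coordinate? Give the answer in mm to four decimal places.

262.7155

set_geometry: r = 10 mm, L = 260 mm, e = 5 mm; θ ← 0°
rotate_crank_by(-56°): θ ← 0° -56° = -56°
rotate_crank_by(-25°): θ ← -56° -25° = -81°
rotate_crank_by(+69°): θ ← -81° +69° = -12°
rotate_crank_by(-15°): θ ← -12° -15° = -27°
rotate_crank_by(+78°): θ ← -27° +78° = 51°
rotate_crank_by(+23°): θ ← 51° +23° = 74°
crank pin P = (r cos θ, r sin θ) = (2.756374, 9.612617)
h = r sin θ − e = 9.612617 − 5 = 4.612617
x = r cos θ + √(L² − h²) = 2.756374 + √(67600.0 − 21.2762) = 2.756374 + 259.959081 = 262.715455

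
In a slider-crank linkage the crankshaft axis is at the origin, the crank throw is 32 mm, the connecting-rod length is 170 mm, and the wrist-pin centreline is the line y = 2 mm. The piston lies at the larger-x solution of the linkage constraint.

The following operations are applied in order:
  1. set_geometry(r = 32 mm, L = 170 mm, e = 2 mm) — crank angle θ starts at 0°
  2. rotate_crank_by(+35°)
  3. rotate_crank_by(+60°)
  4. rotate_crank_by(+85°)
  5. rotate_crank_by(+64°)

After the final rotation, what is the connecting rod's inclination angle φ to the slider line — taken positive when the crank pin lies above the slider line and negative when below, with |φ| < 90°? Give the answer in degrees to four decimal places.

-10.4251

set_geometry: r = 32 mm, L = 170 mm, e = 2 mm; θ ← 0°
rotate_crank_by(+35°): θ ← 0° +35° = 35°
rotate_crank_by(+60°): θ ← 35° +60° = 95°
rotate_crank_by(+85°): θ ← 95° +85° = 180°
rotate_crank_by(+64°): θ ← 180° +64° = 244°
crank pin P = (r cos θ, r sin θ) = (-14.027877, -28.761409)
h = r sin θ − e = -28.761409 − 2 = -30.761409
sin φ = h / L = -30.761409 / 170 = -0.18094947
φ = arcsin(-0.18094947) = -10.425068°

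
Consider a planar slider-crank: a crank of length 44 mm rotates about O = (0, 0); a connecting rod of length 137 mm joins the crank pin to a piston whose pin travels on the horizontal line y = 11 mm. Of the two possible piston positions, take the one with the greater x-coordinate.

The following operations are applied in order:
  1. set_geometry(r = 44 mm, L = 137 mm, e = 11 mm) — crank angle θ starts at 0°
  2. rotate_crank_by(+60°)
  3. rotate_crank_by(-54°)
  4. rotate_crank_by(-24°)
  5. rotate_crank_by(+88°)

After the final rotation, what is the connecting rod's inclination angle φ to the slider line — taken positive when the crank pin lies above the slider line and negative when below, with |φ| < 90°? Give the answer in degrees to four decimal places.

set_geometry: r = 44 mm, L = 137 mm, e = 11 mm; θ ← 0°
rotate_crank_by(+60°): θ ← 0° +60° = 60°
rotate_crank_by(-54°): θ ← 60° -54° = 6°
rotate_crank_by(-24°): θ ← 6° -24° = -18°
rotate_crank_by(+88°): θ ← -18° +88° = 70°
crank pin P = (r cos θ, r sin θ) = (15.048886, 41.346475)
h = r sin θ − e = 41.346475 − 11 = 30.346475
sin φ = h / L = 30.346475 / 137 = 0.22150712
φ = arcsin(0.22150712) = 12.797569°

12.7976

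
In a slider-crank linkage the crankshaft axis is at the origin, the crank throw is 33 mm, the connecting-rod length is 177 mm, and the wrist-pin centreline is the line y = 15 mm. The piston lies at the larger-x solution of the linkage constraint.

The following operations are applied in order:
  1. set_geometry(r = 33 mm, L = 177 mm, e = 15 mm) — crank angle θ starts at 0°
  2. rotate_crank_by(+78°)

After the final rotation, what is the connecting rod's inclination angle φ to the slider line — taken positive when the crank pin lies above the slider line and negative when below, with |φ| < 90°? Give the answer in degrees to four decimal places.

5.6022

set_geometry: r = 33 mm, L = 177 mm, e = 15 mm; θ ← 0°
rotate_crank_by(+78°): θ ← 0° +78° = 78°
crank pin P = (r cos θ, r sin θ) = (6.861086, 32.278871)
h = r sin θ − e = 32.278871 − 15 = 17.278871
sin φ = h / L = 17.278871 / 177 = 0.09762074
φ = arcsin(0.09762074) = 5.602178°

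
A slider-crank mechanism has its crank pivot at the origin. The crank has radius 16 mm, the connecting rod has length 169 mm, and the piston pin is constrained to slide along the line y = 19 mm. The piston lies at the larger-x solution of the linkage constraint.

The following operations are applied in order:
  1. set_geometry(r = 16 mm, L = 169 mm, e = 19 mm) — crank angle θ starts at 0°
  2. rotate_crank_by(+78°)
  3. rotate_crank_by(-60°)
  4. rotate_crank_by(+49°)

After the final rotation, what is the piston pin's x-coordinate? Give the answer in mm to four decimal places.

set_geometry: r = 16 mm, L = 169 mm, e = 19 mm; θ ← 0°
rotate_crank_by(+78°): θ ← 0° +78° = 78°
rotate_crank_by(-60°): θ ← 78° -60° = 18°
rotate_crank_by(+49°): θ ← 18° +49° = 67°
crank pin P = (r cos θ, r sin θ) = (6.251698, 14.728078)
h = r sin θ − e = 14.728078 − 19 = -4.271922
x = r cos θ + √(L² − h²) = 6.251698 + √(28561.0 − 18.2493) = 6.251698 + 168.945999 = 175.197697

175.1977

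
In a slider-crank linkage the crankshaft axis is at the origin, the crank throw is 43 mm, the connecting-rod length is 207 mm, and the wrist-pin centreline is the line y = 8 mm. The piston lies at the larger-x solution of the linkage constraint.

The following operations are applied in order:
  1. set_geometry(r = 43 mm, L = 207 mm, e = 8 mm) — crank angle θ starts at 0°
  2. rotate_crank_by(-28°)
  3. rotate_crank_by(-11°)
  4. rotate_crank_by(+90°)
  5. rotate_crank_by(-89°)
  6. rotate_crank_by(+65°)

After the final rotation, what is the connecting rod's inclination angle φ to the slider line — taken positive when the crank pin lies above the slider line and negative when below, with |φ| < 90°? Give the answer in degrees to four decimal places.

set_geometry: r = 43 mm, L = 207 mm, e = 8 mm; θ ← 0°
rotate_crank_by(-28°): θ ← 0° -28° = -28°
rotate_crank_by(-11°): θ ← -28° -11° = -39°
rotate_crank_by(+90°): θ ← -39° +90° = 51°
rotate_crank_by(-89°): θ ← 51° -89° = -38°
rotate_crank_by(+65°): θ ← -38° +65° = 27°
crank pin P = (r cos θ, r sin θ) = (38.313281, 19.521591)
h = r sin θ − e = 19.521591 − 8 = 11.521591
sin φ = h / L = 11.521591 / 207 = 0.05565986
φ = arcsin(0.05565986) = 3.190724°

3.1907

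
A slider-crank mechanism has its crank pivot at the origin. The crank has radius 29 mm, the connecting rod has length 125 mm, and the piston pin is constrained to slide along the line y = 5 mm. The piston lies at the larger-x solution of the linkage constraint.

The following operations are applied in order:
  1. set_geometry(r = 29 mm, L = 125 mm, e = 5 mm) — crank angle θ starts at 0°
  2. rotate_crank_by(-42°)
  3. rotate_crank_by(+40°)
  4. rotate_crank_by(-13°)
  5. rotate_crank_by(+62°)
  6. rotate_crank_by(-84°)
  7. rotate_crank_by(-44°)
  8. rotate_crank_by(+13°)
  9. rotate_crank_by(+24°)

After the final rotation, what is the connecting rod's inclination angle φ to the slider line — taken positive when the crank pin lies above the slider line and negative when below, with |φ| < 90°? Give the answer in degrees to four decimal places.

set_geometry: r = 29 mm, L = 125 mm, e = 5 mm; θ ← 0°
rotate_crank_by(-42°): θ ← 0° -42° = -42°
rotate_crank_by(+40°): θ ← -42° +40° = -2°
rotate_crank_by(-13°): θ ← -2° -13° = -15°
rotate_crank_by(+62°): θ ← -15° +62° = 47°
rotate_crank_by(-84°): θ ← 47° -84° = -37°
rotate_crank_by(-44°): θ ← -37° -44° = -81°
rotate_crank_by(+13°): θ ← -81° +13° = -68°
rotate_crank_by(+24°): θ ← -68° +24° = -44°
crank pin P = (r cos θ, r sin θ) = (20.860854, -20.145093)
h = r sin θ − e = -20.145093 − 5 = -25.145093
sin φ = h / L = -25.145093 / 125 = -0.20116074
φ = arcsin(-0.20116074) = -11.604844°

-11.6048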